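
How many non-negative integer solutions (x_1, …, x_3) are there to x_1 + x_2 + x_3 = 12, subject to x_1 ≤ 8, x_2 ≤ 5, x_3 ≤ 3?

By stars and bars, unrestricted non-negative solutions to x_1+…+x_3 = 12 number C(12+2,2) = 91.
Subtract solutions that violate a single cap (substitute x_i' = x_i − (cap_i+1)): x_1 ≥ 9 gives C(5,2) = 10; x_2 ≥ 6 gives C(8,2) = 28; x_3 ≥ 4 gives C(10,2) = 45. Together 83.
Add back pairs where two caps are both exceeded: 0 + 0 + 6 = 6.
By inclusion–exclusion the count is 91 − 83 + 6 = 14.

14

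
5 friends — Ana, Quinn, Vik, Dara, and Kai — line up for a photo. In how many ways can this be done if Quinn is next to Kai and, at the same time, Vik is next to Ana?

Treat {Quinn,Kai} as one block (2 orders) and {Vik,Ana} as another (2 orders).
That leaves 3 units to arrange: 2 × 2 × 3! = 4 × 6 = 24.

24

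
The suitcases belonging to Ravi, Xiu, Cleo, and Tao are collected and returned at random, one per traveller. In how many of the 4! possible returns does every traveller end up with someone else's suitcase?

9

Count assignments avoiding every fixed point. For any j of the 4 travellers fixed to their own suitcase, the other 4−j can be arranged in (4−j)! ways.
By inclusion–exclusion this is Σ_{j=0}^{4} (−1)^j C(4,j)·(4−j)!.
Computing: 24 − 24 + 12 − 4 + 1 = 9.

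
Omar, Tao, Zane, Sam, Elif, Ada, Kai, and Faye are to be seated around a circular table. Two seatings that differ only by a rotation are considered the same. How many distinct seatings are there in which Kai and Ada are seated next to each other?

Treat {Kai, Ada} as one unit (2 internal orders) and seat the resulting 7 units around the table: (6)! circular arrangements.
So 2 × (6)! = 2 × 720 = 1440.

1440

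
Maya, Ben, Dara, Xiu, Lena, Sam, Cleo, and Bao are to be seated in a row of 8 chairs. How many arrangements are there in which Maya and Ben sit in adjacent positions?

10080

Treat {Maya, Ben} as a single unit. There are 7 units to order, and the pair itself can be ordered 2 ways.
That gives 2 × 7! = 2 × 5040 = 10080.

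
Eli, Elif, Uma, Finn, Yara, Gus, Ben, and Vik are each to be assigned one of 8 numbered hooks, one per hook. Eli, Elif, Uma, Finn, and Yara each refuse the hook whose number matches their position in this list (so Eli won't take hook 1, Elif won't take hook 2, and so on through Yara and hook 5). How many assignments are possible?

21234

Let Aᵢ (for 1 ≤ i ≤ 5) be the placements that put person i in their forbidden hook. Any j of these fix j positions, leaving (8−j)! ways to fill the rest, and there are C(5,j) ways to pick which j.
By inclusion–exclusion, the number of valid placements is Σ_{j=0}^{5} (−1)^j C(5,j)·(8−j)!.
Computing: 40320 − 25200 + 7200 − 1200 + 120 − 6 = 21234.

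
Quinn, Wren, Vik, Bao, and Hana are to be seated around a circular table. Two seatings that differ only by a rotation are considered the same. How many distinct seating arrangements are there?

24

Fix one person's seat to break rotational symmetry; the remaining 4 people can be arranged in (4)! = 24 ways.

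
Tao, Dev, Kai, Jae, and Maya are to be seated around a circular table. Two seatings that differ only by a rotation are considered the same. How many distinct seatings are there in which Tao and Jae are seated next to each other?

Glue Tao and Jae into a block (2 internal orders). Seating 4 units around a circle gives (3)! arrangements.
So 2 × (3)! = 2 × 6 = 12.

12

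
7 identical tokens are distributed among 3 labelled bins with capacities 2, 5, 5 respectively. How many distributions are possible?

15

Without the upper bounds there are C(9,2) = 36 ways to split 7 among 3 bins.
Subtract solutions that violate a single cap (substitute x_i' = x_i − (cap_i+1)): x_1 ≥ 3 gives C(6,2) = 15; x_2 ≥ 6 gives C(3,2) = 3; x_3 ≥ 6 gives C(3,2) = 3. Together 21.
No two caps can be exceeded simultaneously, so the pair terms are all 0.
By inclusion–exclusion the count is 36 − 21 + 0 = 15.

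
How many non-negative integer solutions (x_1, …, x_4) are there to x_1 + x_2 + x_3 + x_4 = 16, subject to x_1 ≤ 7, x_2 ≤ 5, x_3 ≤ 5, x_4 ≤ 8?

By stars and bars, unrestricted non-negative solutions to x_1+…+x_4 = 16 number C(16+3,3) = 969.
Subtract solutions that violate a single cap (substitute x_i' = x_i − (cap_i+1)): x_1 ≥ 8 gives C(11,3) = 165; x_2 ≥ 6 gives C(13,3) = 286; x_3 ≥ 6 gives C(13,3) = 286; x_4 ≥ 9 gives C(10,3) = 120. Together 857.
Add back pairs where two caps are both exceeded: 10 + 10 + 0 + 35 + 4 + 4 = 63.
By inclusion–exclusion the count is 969 − 857 + 63 = 175.

175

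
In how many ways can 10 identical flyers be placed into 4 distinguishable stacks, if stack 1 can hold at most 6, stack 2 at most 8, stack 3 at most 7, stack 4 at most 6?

232

Ignoring the caps, the number of non-negative solutions to x_1+…+x_4 = 10 is C(13,3) = 286.
Subtract solutions that violate a single cap (substitute x_i' = x_i − (cap_i+1)): x_1 ≥ 7 gives C(6,3) = 20; x_2 ≥ 9 gives C(4,3) = 4; x_3 ≥ 8 gives C(5,3) = 10; x_4 ≥ 7 gives C(6,3) = 20. Together 54.
No two caps can be exceeded simultaneously, so the pair terms are all 0.
By inclusion–exclusion the count is 286 − 54 + 0 = 232.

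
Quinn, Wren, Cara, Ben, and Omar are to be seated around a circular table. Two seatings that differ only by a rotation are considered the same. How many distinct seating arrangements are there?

24

Fix one person's seat to break rotational symmetry; the remaining 4 people can be arranged in (4)! = 24 ways.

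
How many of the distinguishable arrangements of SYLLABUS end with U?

Fix U in the last position and arrange the remaining 7 letters.
Those 7 letters have L appearing twice and S appearing twice, giving (7)!/(2!·2!) = 1260.

1260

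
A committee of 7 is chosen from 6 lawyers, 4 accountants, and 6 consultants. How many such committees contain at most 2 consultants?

Split by how many consultants are chosen (0 through 2).
Sum: C(6,0)·C(10,7) + C(6,1)·C(10,6) + C(6,2)·C(10,5) = 120 + 1260 + 3780 = 5160.

5160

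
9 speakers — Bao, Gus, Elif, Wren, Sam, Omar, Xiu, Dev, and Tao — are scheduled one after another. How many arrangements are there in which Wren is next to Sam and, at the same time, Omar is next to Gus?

20160

Treat {Wren,Sam} as one block (2 orders) and {Omar,Gus} as another (2 orders).
That leaves 7 units to arrange: 2 × 2 × 7! = 4 × 5040 = 20160.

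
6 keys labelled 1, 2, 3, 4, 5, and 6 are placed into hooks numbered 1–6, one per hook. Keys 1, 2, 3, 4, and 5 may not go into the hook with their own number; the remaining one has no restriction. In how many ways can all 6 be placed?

309

Let Aᵢ (for 1 ≤ i ≤ 5) be the placements that put key i in its forbidden hook. Any j of these fix j positions, leaving (6−j)! ways to fill the rest, and there are C(5,j) ways to pick which j.
By inclusion–exclusion, the number of valid placements is Σ_{j=0}^{5} (−1)^j C(5,j)·(6−j)!.
Computing: 720 − 600 + 240 − 60 + 10 − 1 = 309.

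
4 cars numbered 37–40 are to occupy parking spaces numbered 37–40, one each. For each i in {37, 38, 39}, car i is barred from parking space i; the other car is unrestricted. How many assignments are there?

Let Aᵢ (for i ∈ {37, 38, 39}) be the placements that put car i in its forbidden parking space. Any j of these fix j positions, leaving (4−j)! ways to fill the rest, and there are C(3,j) ways to pick which j.
By inclusion–exclusion, the number of valid placements is Σ_{j=0}^{3} (−1)^j C(3,j)·(4−j)!.
Computing: 24 − 18 + 6 − 1 = 11.

11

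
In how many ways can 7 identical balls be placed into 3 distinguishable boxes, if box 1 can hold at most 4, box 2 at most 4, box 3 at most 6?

Without the upper bounds there are C(9,2) = 36 ways to split 7 among 3 boxes.
Subtract solutions that violate a single cap (substitute x_i' = x_i − (cap_i+1)): x_1 ≥ 5 gives C(4,2) = 6; x_2 ≥ 5 gives C(4,2) = 6; x_3 ≥ 7 gives C(2,2) = 1. Together 13.
No two caps can be exceeded simultaneously, so the pair terms are all 0.
By inclusion–exclusion the count is 36 − 13 + 0 = 23.

23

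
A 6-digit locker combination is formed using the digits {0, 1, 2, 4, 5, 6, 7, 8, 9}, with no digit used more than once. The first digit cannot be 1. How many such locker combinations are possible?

53760

The first digit has 9−1 = 8 choices (anything except 1).
The remaining 5 digits are filled from the other 8 symbols without repetition: 8 × 7 × 6 × 5 × 4 = 6720.
Total: 8 × 6720 = 53760.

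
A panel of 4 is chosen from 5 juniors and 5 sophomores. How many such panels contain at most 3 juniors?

205

Split by how many juniors are chosen (0 through 3).
Sum: C(5,0)·C(5,4) + C(5,1)·C(5,3) + C(5,2)·C(5,2) + C(5,3)·C(5,1) = 5 + 50 + 100 + 50 = 205.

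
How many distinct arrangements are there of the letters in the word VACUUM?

360

The 6 letters of VACUUM have repeats: U appearing twice.
The number of distinct arrangements is 6!/(2!) = 720/2 = 360.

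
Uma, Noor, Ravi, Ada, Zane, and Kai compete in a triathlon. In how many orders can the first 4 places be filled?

There are 6 choices for 1st place, 5 for 2nd, and so on down to 3 for position 4.
That gives 6 × 5 × 4 × 3 = 360.

360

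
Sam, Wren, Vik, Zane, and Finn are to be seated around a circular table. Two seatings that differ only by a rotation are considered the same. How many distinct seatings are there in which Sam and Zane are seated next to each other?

12

Glue Sam and Zane into a block (2 internal orders). Seating 4 units around a circle gives (3)! arrangements.
So 2 × (3)! = 2 × 6 = 12.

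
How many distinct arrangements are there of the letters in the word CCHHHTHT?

420

CCHHHTHT has 8 letters with C appearing twice, H appearing 4 times, and T appearing twice.
The number of distinct arrangements is 8!/(4!·2!·2!) = 40320/96 = 420.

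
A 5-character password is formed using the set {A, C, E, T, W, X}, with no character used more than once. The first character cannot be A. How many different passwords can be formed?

600

The first character has 6−1 = 5 choices (anything except A).
The remaining 4 characters are filled from the other 5 symbols without repetition: 5 × 4 × 3 × 2 = 120.
Total: 5 × 120 = 600.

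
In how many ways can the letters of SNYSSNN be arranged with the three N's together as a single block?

20

Treat the 3 copies of N as a single block. The multiset to arrange is then {NNN, S, S, S, Y}, 5 items in all.
That gives (5)!/(3!) = 20 arrangements.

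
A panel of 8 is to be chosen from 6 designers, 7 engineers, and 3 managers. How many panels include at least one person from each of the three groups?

11529

Total 8-person selections from all 16: C(16,8) = 12870.
Selections missing a whole group: no designers → C(10,8) = 45; no engineers → C(9,8) = 9; no managers → C(13,8) = 1287.
Add back selections omitting two groups (i.e. drawn from a single group): C(6,8) + C(7,8) + C(3,8) = 0.
By inclusion–exclusion: 12870 − 1341 + 0 = 11529.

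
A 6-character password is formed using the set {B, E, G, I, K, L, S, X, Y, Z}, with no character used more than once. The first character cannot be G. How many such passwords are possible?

136080

The first character has 10−1 = 9 choices (anything except G).
The remaining 5 characters are filled from the other 9 symbols without repetition: 9 × 8 × 7 × 6 × 5 = 15120.
Total: 9 × 15120 = 136080.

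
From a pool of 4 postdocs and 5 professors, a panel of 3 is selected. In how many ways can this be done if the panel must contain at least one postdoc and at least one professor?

With no constraint there are C(9,3) = 84 possible selections.
Selections missing a whole group: no postdocs → C(5,3) = 10; no professors → C(4,3) = 4.
Both groups omitted at once is impossible, so 84 − 14 = 70.

70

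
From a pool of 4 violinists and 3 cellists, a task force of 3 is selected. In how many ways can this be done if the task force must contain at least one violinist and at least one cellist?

30

Unrestricted: C(7,3) = 35 ways to pick any 3 of the 7.
Selections missing a whole group: no violinists → C(3,3) = 1; no cellists → C(4,3) = 4.
Both groups omitted at once is impossible, so 35 − 5 = 30.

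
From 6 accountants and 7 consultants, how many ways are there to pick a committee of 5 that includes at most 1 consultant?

Split by how many consultants are chosen (0 through 1).
Sum: C(7,0)·C(6,5) + C(7,1)·C(6,4) = 6 + 105 = 111.

111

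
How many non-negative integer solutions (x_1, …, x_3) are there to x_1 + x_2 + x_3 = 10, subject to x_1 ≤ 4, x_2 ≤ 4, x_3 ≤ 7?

Ignoring the caps, the number of non-negative solutions to x_1+…+x_3 = 10 is C(12,2) = 66.
Subtract solutions that violate a single cap (substitute x_i' = x_i − (cap_i+1)): x_1 ≥ 5 gives C(7,2) = 21; x_2 ≥ 5 gives C(7,2) = 21; x_3 ≥ 8 gives C(4,2) = 6. Together 48.
Add back pairs where two caps are both exceeded: 1 + 0 + 0 = 1.
By inclusion–exclusion the count is 66 − 48 + 1 = 19.

19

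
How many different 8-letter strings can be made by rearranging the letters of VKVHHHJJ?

Letter multiplicities in VKVHHHJJ: H×3, J×2, K×1, V×2.
Dividing 8! = 40320 by 3!·2!·2! = 24 for the repeated letters gives 1680.

1680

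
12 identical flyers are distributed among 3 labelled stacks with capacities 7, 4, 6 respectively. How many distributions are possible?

20

Without the upper bounds there are C(14,2) = 91 ways to split 12 among 3 stacks.
Subtract solutions that violate a single cap (substitute x_i' = x_i − (cap_i+1)): x_1 ≥ 8 gives C(6,2) = 15; x_2 ≥ 5 gives C(9,2) = 36; x_3 ≥ 7 gives C(7,2) = 21. Together 72.
Add back pairs where two caps are both exceeded: 0 + 0 + 1 = 1.
By inclusion–exclusion the count is 91 − 72 + 1 = 20.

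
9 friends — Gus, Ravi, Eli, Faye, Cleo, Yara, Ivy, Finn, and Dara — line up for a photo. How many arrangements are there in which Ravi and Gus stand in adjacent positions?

Place the 7 others and the Ravi-Gus pair as 8 objects in a line; the pair has 2 internal arrangements.
That gives 2 × 8! = 2 × 40320 = 80640.

80640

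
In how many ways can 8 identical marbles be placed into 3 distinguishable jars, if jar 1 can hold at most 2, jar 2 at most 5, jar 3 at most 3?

Without the upper bounds there are C(10,2) = 45 ways to split 8 among 3 jars.
Subtract solutions that violate a single cap (substitute x_i' = x_i − (cap_i+1)): x_1 ≥ 3 gives C(7,2) = 21; x_2 ≥ 6 gives C(4,2) = 6; x_3 ≥ 4 gives C(6,2) = 15. Together 42.
Add back pairs where two caps are both exceeded: 0 + 3 + 0 = 3.
By inclusion–exclusion the count is 45 − 42 + 3 = 6.

6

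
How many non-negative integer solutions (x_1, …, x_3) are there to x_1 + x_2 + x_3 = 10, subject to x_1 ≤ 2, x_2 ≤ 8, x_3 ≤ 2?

6

Ignoring the caps, the number of non-negative solutions to x_1+…+x_3 = 10 is C(12,2) = 66.
Subtract solutions that violate a single cap (substitute x_i' = x_i − (cap_i+1)): x_1 ≥ 3 gives C(9,2) = 36; x_2 ≥ 9 gives C(3,2) = 3; x_3 ≥ 3 gives C(9,2) = 36. Together 75.
Add back pairs where two caps are both exceeded: 0 + 15 + 0 = 15.
By inclusion–exclusion the count is 66 − 75 + 15 = 6.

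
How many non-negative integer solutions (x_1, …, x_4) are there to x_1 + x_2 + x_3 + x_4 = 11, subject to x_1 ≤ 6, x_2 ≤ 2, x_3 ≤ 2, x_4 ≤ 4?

18

Without the upper bounds there are C(14,3) = 364 ways to split 11 among 4 variables.
Subtract solutions that violate a single cap (substitute x_i' = x_i − (cap_i+1)): x_1 ≥ 7 gives C(7,3) = 35; x_2 ≥ 3 gives C(11,3) = 165; x_3 ≥ 3 gives C(11,3) = 165; x_4 ≥ 5 gives C(9,3) = 84. Together 449.
Add back pairs where two caps are both exceeded: 4 + 4 + 0 + 56 + 20 + 20 = 104.
Subtract triples: 0 + 0 + 0 + 1 = 1.
By inclusion–exclusion the count is 364 − 449 + 104 − 1 = 18.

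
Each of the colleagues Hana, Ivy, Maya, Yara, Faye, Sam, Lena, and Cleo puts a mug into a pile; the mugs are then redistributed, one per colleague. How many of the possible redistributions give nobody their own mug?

Count assignments avoiding every fixed point. For any j of the 8 colleagues fixed to their own mug, the other 8−j can be arranged in (8−j)! ways.
By inclusion–exclusion this is Σ_{j=0}^{8} (−1)^j C(8,j)·(8−j)!.
Computing: 40320 − 40320 + 20160 − 6720 + 1680 − 336 + 56 − 8 + 1 = 14833.

14833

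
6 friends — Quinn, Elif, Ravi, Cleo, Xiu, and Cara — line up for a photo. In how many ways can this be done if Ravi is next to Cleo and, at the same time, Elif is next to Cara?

96

Treat {Ravi,Cleo} as one block (2 orders) and {Elif,Cara} as another (2 orders).
That leaves 4 units to arrange: 2 × 2 × 4! = 4 × 24 = 96.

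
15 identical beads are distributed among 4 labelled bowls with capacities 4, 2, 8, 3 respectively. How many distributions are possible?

Ignoring the caps, the number of non-negative solutions to x_1+…+x_4 = 15 is C(18,3) = 816.
Subtract solutions that violate a single cap (substitute x_i' = x_i − (cap_i+1)): x_1 ≥ 5 gives C(13,3) = 286; x_2 ≥ 3 gives C(15,3) = 455; x_3 ≥ 9 gives C(9,3) = 84; x_4 ≥ 4 gives C(14,3) = 364. Together 1189.
Add back pairs where two caps are both exceeded: 120 + 4 + 84 + 20 + 165 + 10 = 403.
Subtract triples: 0 + 20 + 0 + 0 = 20.
By inclusion–exclusion the count is 816 − 1189 + 403 − 20 = 10.

10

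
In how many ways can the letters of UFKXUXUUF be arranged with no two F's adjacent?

2940

Total arrangements of UFKXUXUUF: 9!/(4!·2!·2!) = 3780.
Arrangements with the F's together: treat FF as one letter, giving (8)!/(4!·2!) = 840.
Subtracting, 3780 − 840 = 2940 arrangements keep the F's apart.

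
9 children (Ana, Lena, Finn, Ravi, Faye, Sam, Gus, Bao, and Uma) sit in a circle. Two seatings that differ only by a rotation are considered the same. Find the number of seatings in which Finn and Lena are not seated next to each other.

All circular seatings of 9 people number (8)! = 40320.
Those with Finn next to Lena: fuse the pair into one unit and seat 8 units around a circle — 2·(7)! = 10080.
Subtracting, 40320 − 10080 = 30240.

30240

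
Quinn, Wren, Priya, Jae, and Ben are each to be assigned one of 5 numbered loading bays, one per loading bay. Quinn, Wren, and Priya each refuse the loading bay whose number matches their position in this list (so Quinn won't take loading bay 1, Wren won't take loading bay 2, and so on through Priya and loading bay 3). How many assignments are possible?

64

Let Aᵢ (for i ∈ {1, 2, 3}) be the placements that put person i in their forbidden loading bay. Any j of these fix j positions, leaving (5−j)! ways to fill the rest, and there are C(3,j) ways to pick which j.
By inclusion–exclusion, the number of valid placements is Σ_{j=0}^{3} (−1)^j C(3,j)·(5−j)!.
Computing: 120 − 72 + 18 − 2 = 64.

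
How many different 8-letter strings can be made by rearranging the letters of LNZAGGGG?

1680

The 8 letters of LNZAGGGG have repeats: G appearing 4 times.
The number of distinct arrangements is 8!/(4!) = 40320/24 = 1680.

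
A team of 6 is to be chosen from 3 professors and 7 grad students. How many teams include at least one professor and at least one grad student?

Total 6-person selections from all 10: C(10,6) = 210.
Selections missing a whole group: no professors → C(7,6) = 7; no grad students → C(3,6) = 0.
Both groups omitted at once is impossible, so 210 − 7 = 203.

203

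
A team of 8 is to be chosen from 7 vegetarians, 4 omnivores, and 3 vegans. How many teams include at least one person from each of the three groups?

2793

With no constraint there are C(14,8) = 3003 possible selections.
Subtract selections that omit an entire group: no vegetarians → C(7,8) = 0; no omnivores → C(10,8) = 45; no vegans → C(11,8) = 165.
Add back selections omitting two groups (i.e. drawn from a single group): C(7,8) + C(4,8) + C(3,8) = 0.
By inclusion–exclusion: 3003 − 210 + 0 = 2793.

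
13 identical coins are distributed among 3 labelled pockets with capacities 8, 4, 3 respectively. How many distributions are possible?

Without the upper bounds there are C(15,2) = 105 ways to split 13 among 3 pockets.
Subtract solutions that violate a single cap (substitute x_i' = x_i − (cap_i+1)): x_1 ≥ 9 gives C(6,2) = 15; x_2 ≥ 5 gives C(10,2) = 45; x_3 ≥ 4 gives C(11,2) = 55. Together 115.
Add back pairs where two caps are both exceeded: 0 + 1 + 15 = 16.
By inclusion–exclusion the count is 105 − 115 + 16 = 6.

6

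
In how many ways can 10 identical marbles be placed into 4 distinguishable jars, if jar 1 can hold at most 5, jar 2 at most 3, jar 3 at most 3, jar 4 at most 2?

19

Without the upper bounds there are C(13,3) = 286 ways to split 10 among 4 jars.
Subtract solutions that violate a single cap (substitute x_i' = x_i − (cap_i+1)): x_1 ≥ 6 gives C(7,3) = 35; x_2 ≥ 4 gives C(9,3) = 84; x_3 ≥ 4 gives C(9,3) = 84; x_4 ≥ 3 gives C(10,3) = 120. Together 323.
Add back pairs where two caps are both exceeded: 1 + 1 + 4 + 10 + 20 + 20 = 56.
By inclusion–exclusion the count is 286 − 323 + 56 = 19.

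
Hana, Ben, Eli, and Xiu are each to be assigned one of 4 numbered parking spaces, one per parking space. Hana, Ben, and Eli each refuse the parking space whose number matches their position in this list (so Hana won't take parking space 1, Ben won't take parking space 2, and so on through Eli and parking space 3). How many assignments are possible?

Let Aᵢ (for i ∈ {1, 2, 3}) be the placements that put person i in their forbidden parking space. Any j of these fix j positions, leaving (4−j)! ways to fill the rest, and there are C(3,j) ways to pick which j.
By inclusion–exclusion, the number of valid placements is Σ_{j=0}^{3} (−1)^j C(3,j)·(4−j)!.
Computing: 24 − 18 + 6 − 1 = 11.

11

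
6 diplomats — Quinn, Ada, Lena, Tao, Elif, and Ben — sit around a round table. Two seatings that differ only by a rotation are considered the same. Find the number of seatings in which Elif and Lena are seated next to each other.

Glue Elif and Lena into a block (2 internal orders). Seating 5 units around a circle gives (4)! arrangements.
So 2 × (4)! = 2 × 24 = 48.

48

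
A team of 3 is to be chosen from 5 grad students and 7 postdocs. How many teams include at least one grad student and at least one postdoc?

With no constraint there are C(12,3) = 220 possible selections.
Selections missing a whole group: no grad students → C(7,3) = 35; no postdocs → C(5,3) = 10.
Both groups omitted at once is impossible, so 220 − 45 = 175.

175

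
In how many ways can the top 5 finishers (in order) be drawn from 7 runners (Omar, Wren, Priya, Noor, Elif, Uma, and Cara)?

2520

There are 7 choices for 1st place, 6 for 2nd, and so on down to 3 for position 5.
That gives 7 × 6 × 5 × 4 × 3 = 2520.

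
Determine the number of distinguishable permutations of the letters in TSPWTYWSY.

Letter multiplicities in TSPWTYWSY: P×1, S×2, T×2, W×2, Y×2.
The number of distinct arrangements is 9!/(2!·2!·2!·2!) = 362880/16 = 22680.

22680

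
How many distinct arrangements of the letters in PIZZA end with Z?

24

With the last slot taken by Z, it remains to arrange the other 4 letters (PIZA).
Those 4 letters are all distinct, giving (4)! = 24.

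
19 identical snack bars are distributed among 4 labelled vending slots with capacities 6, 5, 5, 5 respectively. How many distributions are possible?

Ignoring the caps, the number of non-negative solutions to x_1+…+x_4 = 19 is C(22,3) = 1540.
Subtract solutions that violate a single cap (substitute x_i' = x_i − (cap_i+1)): x_1 ≥ 7 gives C(15,3) = 455; x_2 ≥ 6 gives C(16,3) = 560; x_3 ≥ 6 gives C(16,3) = 560; x_4 ≥ 6 gives C(16,3) = 560. Together 2135.
Add back pairs where two caps are both exceeded: 84 + 84 + 84 + 120 + 120 + 120 = 612.
Subtract triples: 1 + 1 + 1 + 4 = 7.
By inclusion–exclusion the count is 1540 − 2135 + 612 − 7 = 10.

10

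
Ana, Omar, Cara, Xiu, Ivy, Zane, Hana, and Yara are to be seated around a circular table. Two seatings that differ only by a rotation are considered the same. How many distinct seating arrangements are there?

Fix one person's seat to break rotational symmetry; the remaining 7 people can be arranged in (7)! = 5040 ways.

5040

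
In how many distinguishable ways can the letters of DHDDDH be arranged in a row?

The 6 letters of DHDDDH have repeats: D appearing 4 times and H appearing twice.
The number of distinct arrangements is 6!/(4!·2!) = 720/48 = 15.

15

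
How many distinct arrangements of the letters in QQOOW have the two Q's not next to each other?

Total arrangements of QQOOW: 5!/(2!·2!) = 30.
If the two Q's are adjacent, glue them into one block, leaving 4 items to arrange: (4)!/(2!) = 12 ways.
Hence 30 − 12 = 18.

18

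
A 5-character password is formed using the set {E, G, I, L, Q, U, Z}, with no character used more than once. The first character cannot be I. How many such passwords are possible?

The first character has 7−1 = 6 choices (anything except I).
The remaining 4 characters are filled from the other 6 symbols without repetition: 6 × 5 × 4 × 3 = 360.
Total: 6 × 360 = 2160.

2160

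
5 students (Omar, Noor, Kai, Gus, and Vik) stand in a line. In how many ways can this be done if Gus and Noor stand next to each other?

Glue Gus and Noor into one block (2 internal orders), leaving 4 units to arrange in a row.
So the count is 2·(4)! = 48.

48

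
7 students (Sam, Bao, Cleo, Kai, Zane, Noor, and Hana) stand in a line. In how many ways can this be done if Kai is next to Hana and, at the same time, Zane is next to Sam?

480

Treat {Kai,Hana} as one block (2 orders) and {Zane,Sam} as another (2 orders).
That leaves 5 units to arrange: 2 × 2 × 5! = 4 × 120 = 480.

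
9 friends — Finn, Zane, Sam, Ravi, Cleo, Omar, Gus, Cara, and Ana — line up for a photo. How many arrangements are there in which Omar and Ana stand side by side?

80640

Treat {Omar, Ana} as a single unit. There are 8 units to order, and the pair itself can be ordered 2 ways.
That gives 2 × 8! = 2 × 40320 = 80640.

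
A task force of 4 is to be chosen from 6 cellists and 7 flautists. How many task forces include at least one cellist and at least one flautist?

Total 4-person selections from all 13: C(13,4) = 715.
Selections missing a whole group: no cellists → C(7,4) = 35; no flautists → C(6,4) = 15.
Both groups omitted at once is impossible, so 715 − 50 = 665.

665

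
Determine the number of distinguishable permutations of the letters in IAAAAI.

The 6 letters of IAAAAI have repeats: A appearing 4 times and I appearing twice.
Dividing 6! = 720 by 4!·2! = 48 for the repeated letters gives 15.

15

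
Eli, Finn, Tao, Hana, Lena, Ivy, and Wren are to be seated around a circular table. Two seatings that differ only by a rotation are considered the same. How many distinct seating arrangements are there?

Seat Eli anywhere (absorbing the rotational symmetry), then permute the other 6: (6)! = 720.

720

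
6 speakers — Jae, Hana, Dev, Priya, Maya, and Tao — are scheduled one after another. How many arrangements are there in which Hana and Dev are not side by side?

There are 6! = 720 arrangements in all. If Hana and Dev are adjacent, merging them into one block gives 2·(5)! = 240 arrangements.
So 720 − 240 = 480 arrangements keep them apart.

480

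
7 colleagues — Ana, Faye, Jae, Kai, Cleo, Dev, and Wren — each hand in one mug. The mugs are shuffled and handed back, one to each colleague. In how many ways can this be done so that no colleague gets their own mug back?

Count assignments avoiding every fixed point. For any j of the 7 colleagues fixed to their own mug, the other 7−j can be arranged in (7−j)! ways.
By inclusion–exclusion this is Σ_{j=0}^{7} (−1)^j C(7,j)·(7−j)!.
Computing: 5040 − 5040 + 2520 − 840 + 210 − 42 + 7 − 1 = 1854.

1854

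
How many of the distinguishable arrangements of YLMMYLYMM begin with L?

Fix L in the first position and arrange the remaining 8 letters.
Those 8 letters have M appearing 4 times and Y appearing 3 times, giving (8)!/(4!·3!) = 280.

280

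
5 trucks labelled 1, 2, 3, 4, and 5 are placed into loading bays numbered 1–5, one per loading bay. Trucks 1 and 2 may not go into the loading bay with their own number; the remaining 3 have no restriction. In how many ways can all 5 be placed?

78

Let Aᵢ (for i ∈ {1, 2}) be the placements that put truck i in its forbidden loading bay. Any j of these fix j positions, leaving (5−j)! ways to fill the rest, and there are C(2,j) ways to pick which j.
By inclusion–exclusion, the number of valid placements is Σ_{j=0}^{2} (−1)^j C(2,j)·(5−j)!.
Computing: 120 − 48 + 6 = 78.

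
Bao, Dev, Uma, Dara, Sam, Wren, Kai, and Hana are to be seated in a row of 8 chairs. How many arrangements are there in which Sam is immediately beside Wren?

Treat {Sam, Wren} as a single unit. There are 7 units to order, and the pair itself can be ordered 2 ways.
So the count is 2·(7)! = 10080.

10080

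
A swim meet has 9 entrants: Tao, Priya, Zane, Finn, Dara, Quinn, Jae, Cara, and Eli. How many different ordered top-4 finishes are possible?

There are 9 choices for 1st place, 8 for 2nd, and so on down to 6 for position 4.
That gives 9 × 8 × 7 × 6 = 3024.

3024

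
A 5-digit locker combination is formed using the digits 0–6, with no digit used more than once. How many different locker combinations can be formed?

This is a permutation of 5 out of 7: P(7,5) = 7!/2!.
7 × 6 × 5 × 4 × 3 = 2520.

2520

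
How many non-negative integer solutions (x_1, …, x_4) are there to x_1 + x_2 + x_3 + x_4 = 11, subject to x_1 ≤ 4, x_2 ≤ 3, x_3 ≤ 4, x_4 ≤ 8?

By stars and bars, unrestricted non-negative solutions to x_1+…+x_4 = 11 number C(11+3,3) = 364.
Subtract solutions that violate a single cap (substitute x_i' = x_i − (cap_i+1)): x_1 ≥ 5 gives C(9,3) = 84; x_2 ≥ 4 gives C(10,3) = 120; x_3 ≥ 5 gives C(9,3) = 84; x_4 ≥ 9 gives C(5,3) = 10. Together 298.
Add back pairs where two caps are both exceeded: 10 + 4 + 0 + 10 + 0 + 0 = 24.
By inclusion–exclusion the count is 364 − 298 + 24 = 90.

90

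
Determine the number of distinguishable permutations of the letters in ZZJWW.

30

ZZJWW has 5 letters with W appearing twice and Z appearing twice.
So there are 5! / (2!·2!) = 30 distinguishable arrangements.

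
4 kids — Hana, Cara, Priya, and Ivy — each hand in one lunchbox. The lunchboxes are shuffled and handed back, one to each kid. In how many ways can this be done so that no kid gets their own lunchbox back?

Let Aᵢ be the assignments in which kid i gets their own lunchbox. We want the size of the complement of A₁∪…∪A_4.
By inclusion–exclusion this is Σ_{j=0}^{4} (−1)^j C(4,j)·(4−j)!.
Computing: 24 − 24 + 12 − 4 + 1 = 9.

9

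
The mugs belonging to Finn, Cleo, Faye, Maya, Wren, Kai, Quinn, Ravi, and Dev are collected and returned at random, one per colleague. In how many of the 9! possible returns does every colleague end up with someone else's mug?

133496

This is the derangement count D_9: permutations of 9 items with no fixed point.
By inclusion–exclusion this is Σ_{j=0}^{9} (−1)^j C(9,j)·(9−j)!.
Computing: 362880 − 362880 + 181440 − 60480 + 15120 − 3024 + 504 − 72 + 9 − 1 = 133496.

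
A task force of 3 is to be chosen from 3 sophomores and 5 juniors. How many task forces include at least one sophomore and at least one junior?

Total 3-person selections from all 8: C(8,3) = 56.
Selections missing a whole group: no sophomores → C(5,3) = 10; no juniors → C(3,3) = 1.
Both groups omitted at once is impossible, so 56 − 11 = 45.

45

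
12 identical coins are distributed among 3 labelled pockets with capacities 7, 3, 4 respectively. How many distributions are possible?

6

Ignoring the caps, the number of non-negative solutions to x_1+…+x_3 = 12 is C(14,2) = 91.
Subtract solutions that violate a single cap (substitute x_i' = x_i − (cap_i+1)): x_1 ≥ 8 gives C(6,2) = 15; x_2 ≥ 4 gives C(10,2) = 45; x_3 ≥ 5 gives C(9,2) = 36. Together 96.
Add back pairs where two caps are both exceeded: 1 + 0 + 10 = 11.
By inclusion–exclusion the count is 91 − 96 + 11 = 6.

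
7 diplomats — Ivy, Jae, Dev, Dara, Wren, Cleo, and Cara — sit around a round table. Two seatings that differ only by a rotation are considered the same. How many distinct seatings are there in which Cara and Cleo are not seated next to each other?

Without the restriction there are (6)! = 720 seatings.
Those with Cara next to Cleo: fuse the pair into one unit and seat 6 units around a circle — 2·(5)! = 240.
Subtracting, 720 − 240 = 480.

480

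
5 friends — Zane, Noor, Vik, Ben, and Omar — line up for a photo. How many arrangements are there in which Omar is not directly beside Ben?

72

There are 5! = 120 arrangements in all. If Omar and Ben are adjacent, merging them into one block gives 2·(4)! = 48 arrangements.
So 120 − 48 = 72 arrangements keep them apart.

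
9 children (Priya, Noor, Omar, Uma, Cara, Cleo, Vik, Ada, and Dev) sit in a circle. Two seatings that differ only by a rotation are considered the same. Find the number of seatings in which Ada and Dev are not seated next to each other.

30240

Without the restriction there are (8)! = 40320 seatings.
Those with Ada next to Dev: fuse the pair into one unit and seat 8 units around a circle — 2·(7)! = 10080.
Subtracting, 40320 − 10080 = 30240.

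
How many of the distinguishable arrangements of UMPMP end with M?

12

Fix M in the last position and arrange the remaining 4 letters.
Those 4 letters have P appearing twice, giving (4)!/(2!) = 12.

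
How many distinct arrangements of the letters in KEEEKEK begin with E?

20

With the first slot taken by E, it remains to arrange the other 6 letters (KEEKEK).
Those 6 letters have E appearing 3 times and K appearing 3 times, giving (6)!/(3!·3!) = 20.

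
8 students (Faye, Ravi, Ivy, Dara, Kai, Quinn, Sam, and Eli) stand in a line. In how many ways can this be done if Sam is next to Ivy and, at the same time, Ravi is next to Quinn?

Treat {Sam,Ivy} as one block (2 orders) and {Ravi,Quinn} as another (2 orders).
That leaves 6 units to arrange: 2 × 2 × 6! = 4 × 720 = 2880.

2880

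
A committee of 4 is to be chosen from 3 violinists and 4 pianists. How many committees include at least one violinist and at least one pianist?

34

Total 4-person selections from all 7: C(7,4) = 35.
Subtract selections that omit an entire group: no violinists → C(4,4) = 1; no pianists → C(3,4) = 0.
Both groups omitted at once is impossible, so 35 − 1 = 34.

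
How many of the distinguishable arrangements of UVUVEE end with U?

Fix U in the last position and arrange the remaining 5 letters.
Those 5 letters have E appearing twice and V appearing twice, giving (5)!/(2!·2!) = 30.

30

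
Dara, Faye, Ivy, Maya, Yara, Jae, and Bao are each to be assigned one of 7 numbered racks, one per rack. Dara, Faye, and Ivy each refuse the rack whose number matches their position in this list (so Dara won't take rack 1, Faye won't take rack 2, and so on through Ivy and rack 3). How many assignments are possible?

3216

Let Aᵢ (for i ∈ {1, 2, 3}) be the placements that put person i in their forbidden rack. Any j of these fix j positions, leaving (7−j)! ways to fill the rest, and there are C(3,j) ways to pick which j.
By inclusion–exclusion, the number of valid placements is Σ_{j=0}^{3} (−1)^j C(3,j)·(7−j)!.
Computing: 5040 − 2160 + 360 − 24 = 3216.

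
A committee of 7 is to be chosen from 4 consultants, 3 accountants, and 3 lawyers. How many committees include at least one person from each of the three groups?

118

Total 7-person selections from all 10: C(10,7) = 120.
Selections missing a whole group: no consultants → C(6,7) = 0; no accountants → C(7,7) = 1; no lawyers → C(7,7) = 1.
Add back selections omitting two groups (i.e. drawn from a single group): C(4,7) + C(3,7) + C(3,7) = 0.
By inclusion–exclusion: 120 − 2 + 0 = 118.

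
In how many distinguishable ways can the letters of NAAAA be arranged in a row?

5

NAAAA has 5 letters with A appearing 4 times.
So there are 5! / (4!) = 5 distinguishable arrangements.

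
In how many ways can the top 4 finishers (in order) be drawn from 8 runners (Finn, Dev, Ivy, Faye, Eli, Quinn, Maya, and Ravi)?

There are 8 choices for 1st place, 7 for 2nd, and so on down to 5 for position 4.
That gives 8 × 7 × 6 × 5 = 1680.

1680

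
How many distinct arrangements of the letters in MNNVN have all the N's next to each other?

6

Treat the 3 copies of N as a single block. The multiset to arrange is then {NNN, M, V}, 3 items in all.
All 3 items are distinct, so there are (3)! = 6 arrangements.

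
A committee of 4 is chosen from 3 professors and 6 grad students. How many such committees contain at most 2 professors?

Split by how many professors are chosen (0 through 2).
Sum: C(3,0)·C(6,4) + C(3,1)·C(6,3) + C(3,2)·C(6,2) = 15 + 60 + 45 = 120.

120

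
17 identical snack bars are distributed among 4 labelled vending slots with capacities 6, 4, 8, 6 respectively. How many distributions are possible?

108

By stars and bars, unrestricted non-negative solutions to x_1+…+x_4 = 17 number C(17+3,3) = 1140.
Subtract solutions that violate a single cap (substitute x_i' = x_i − (cap_i+1)): x_1 ≥ 7 gives C(13,3) = 286; x_2 ≥ 5 gives C(15,3) = 455; x_3 ≥ 9 gives C(11,3) = 165; x_4 ≥ 7 gives C(13,3) = 286. Together 1192.
Add back pairs where two caps are both exceeded: 56 + 4 + 20 + 20 + 56 + 4 = 160.
By inclusion–exclusion the count is 1140 − 1192 + 160 = 108.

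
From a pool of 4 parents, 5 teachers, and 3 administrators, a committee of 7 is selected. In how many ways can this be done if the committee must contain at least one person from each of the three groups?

747

Total 7-person selections from all 12: C(12,7) = 792.
Selections missing a whole group: no parents → C(8,7) = 8; no teachers → C(7,7) = 1; no administrators → C(9,7) = 36.
Add back selections omitting two groups (i.e. drawn from a single group): C(4,7) + C(5,7) + C(3,7) = 0.
By inclusion–exclusion: 792 − 45 + 0 = 747.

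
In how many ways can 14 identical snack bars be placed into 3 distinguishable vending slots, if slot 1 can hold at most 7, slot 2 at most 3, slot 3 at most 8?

By stars and bars, unrestricted non-negative solutions to x_1+…+x_3 = 14 number C(14+2,2) = 120.
Subtract solutions that violate a single cap (substitute x_i' = x_i − (cap_i+1)): x_1 ≥ 8 gives C(8,2) = 28; x_2 ≥ 4 gives C(12,2) = 66; x_3 ≥ 9 gives C(7,2) = 21. Together 115.
Add back pairs where two caps are both exceeded: 6 + 0 + 3 = 9.
By inclusion–exclusion the count is 120 − 115 + 9 = 14.

14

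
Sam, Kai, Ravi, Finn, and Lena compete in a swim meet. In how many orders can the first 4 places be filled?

There are 5 choices for 1st place, 4 for 2nd, and so on down to 2 for position 4.
That gives 5 × 4 × 3 × 2 = 120.

120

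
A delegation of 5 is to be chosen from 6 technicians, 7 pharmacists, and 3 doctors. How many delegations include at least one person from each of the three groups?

2730

Total 5-person selections from all 16: C(16,5) = 4368.
Selections missing a whole group: no technicians → C(10,5) = 252; no pharmacists → C(9,5) = 126; no doctors → C(13,5) = 1287.
Add back selections omitting two groups (i.e. drawn from a single group): C(6,5) + C(7,5) + C(3,5) = 27.
By inclusion–exclusion: 4368 − 1665 + 27 = 2730.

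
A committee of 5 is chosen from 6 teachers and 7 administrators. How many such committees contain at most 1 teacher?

Split by how many teachers are chosen (0 through 1).
Sum: C(6,0)·C(7,5) + C(6,1)·C(7,4) = 21 + 210 = 231.

231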